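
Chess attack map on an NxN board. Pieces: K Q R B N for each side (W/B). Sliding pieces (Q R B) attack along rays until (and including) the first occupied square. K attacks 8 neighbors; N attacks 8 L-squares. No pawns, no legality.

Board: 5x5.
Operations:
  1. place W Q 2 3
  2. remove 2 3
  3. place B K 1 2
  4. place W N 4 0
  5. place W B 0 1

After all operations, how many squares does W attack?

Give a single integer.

Op 1: place WQ@(2,3)
Op 2: remove (2,3)
Op 3: place BK@(1,2)
Op 4: place WN@(4,0)
Op 5: place WB@(0,1)
Per-piece attacks for W:
  WB@(0,1): attacks (1,2) (1,0) [ray(1,1) blocked at (1,2)]
  WN@(4,0): attacks (3,2) (2,1)
Union (4 distinct): (1,0) (1,2) (2,1) (3,2)

Answer: 4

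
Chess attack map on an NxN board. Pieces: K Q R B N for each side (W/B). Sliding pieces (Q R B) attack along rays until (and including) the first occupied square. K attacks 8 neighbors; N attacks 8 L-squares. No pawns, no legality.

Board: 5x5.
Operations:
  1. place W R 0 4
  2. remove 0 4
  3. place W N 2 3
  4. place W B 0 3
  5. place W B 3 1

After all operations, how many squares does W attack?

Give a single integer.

Answer: 14

Derivation:
Op 1: place WR@(0,4)
Op 2: remove (0,4)
Op 3: place WN@(2,3)
Op 4: place WB@(0,3)
Op 5: place WB@(3,1)
Per-piece attacks for W:
  WB@(0,3): attacks (1,4) (1,2) (2,1) (3,0)
  WN@(2,3): attacks (4,4) (0,4) (3,1) (4,2) (1,1) (0,2)
  WB@(3,1): attacks (4,2) (4,0) (2,2) (1,3) (0,4) (2,0)
Union (14 distinct): (0,2) (0,4) (1,1) (1,2) (1,3) (1,4) (2,0) (2,1) (2,2) (3,0) (3,1) (4,0) (4,2) (4,4)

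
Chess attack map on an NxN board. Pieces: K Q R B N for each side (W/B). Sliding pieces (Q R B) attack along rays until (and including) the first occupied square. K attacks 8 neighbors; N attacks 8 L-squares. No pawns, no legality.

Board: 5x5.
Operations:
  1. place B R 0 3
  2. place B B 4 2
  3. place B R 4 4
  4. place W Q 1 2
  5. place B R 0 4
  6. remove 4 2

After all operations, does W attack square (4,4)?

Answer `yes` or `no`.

Answer: no

Derivation:
Op 1: place BR@(0,3)
Op 2: place BB@(4,2)
Op 3: place BR@(4,4)
Op 4: place WQ@(1,2)
Op 5: place BR@(0,4)
Op 6: remove (4,2)
Per-piece attacks for W:
  WQ@(1,2): attacks (1,3) (1,4) (1,1) (1,0) (2,2) (3,2) (4,2) (0,2) (2,3) (3,4) (2,1) (3,0) (0,3) (0,1) [ray(-1,1) blocked at (0,3)]
W attacks (4,4): no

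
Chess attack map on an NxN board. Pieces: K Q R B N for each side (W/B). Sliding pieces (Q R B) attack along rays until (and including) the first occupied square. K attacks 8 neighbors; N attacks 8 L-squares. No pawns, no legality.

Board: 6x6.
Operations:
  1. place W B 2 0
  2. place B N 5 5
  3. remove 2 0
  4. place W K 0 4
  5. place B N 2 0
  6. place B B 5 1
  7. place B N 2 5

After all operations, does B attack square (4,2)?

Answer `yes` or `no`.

Op 1: place WB@(2,0)
Op 2: place BN@(5,5)
Op 3: remove (2,0)
Op 4: place WK@(0,4)
Op 5: place BN@(2,0)
Op 6: place BB@(5,1)
Op 7: place BN@(2,5)
Per-piece attacks for B:
  BN@(2,0): attacks (3,2) (4,1) (1,2) (0,1)
  BN@(2,5): attacks (3,3) (4,4) (1,3) (0,4)
  BB@(5,1): attacks (4,2) (3,3) (2,4) (1,5) (4,0)
  BN@(5,5): attacks (4,3) (3,4)
B attacks (4,2): yes

Answer: yes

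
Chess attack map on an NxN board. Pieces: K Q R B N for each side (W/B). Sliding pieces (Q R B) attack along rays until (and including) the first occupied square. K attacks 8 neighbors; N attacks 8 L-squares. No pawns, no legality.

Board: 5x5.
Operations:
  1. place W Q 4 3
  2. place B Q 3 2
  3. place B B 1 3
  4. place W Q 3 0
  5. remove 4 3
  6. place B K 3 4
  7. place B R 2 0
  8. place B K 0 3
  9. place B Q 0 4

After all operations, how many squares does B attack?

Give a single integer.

Answer: 21

Derivation:
Op 1: place WQ@(4,3)
Op 2: place BQ@(3,2)
Op 3: place BB@(1,3)
Op 4: place WQ@(3,0)
Op 5: remove (4,3)
Op 6: place BK@(3,4)
Op 7: place BR@(2,0)
Op 8: place BK@(0,3)
Op 9: place BQ@(0,4)
Per-piece attacks for B:
  BK@(0,3): attacks (0,4) (0,2) (1,3) (1,4) (1,2)
  BQ@(0,4): attacks (0,3) (1,4) (2,4) (3,4) (1,3) [ray(0,-1) blocked at (0,3); ray(1,0) blocked at (3,4); ray(1,-1) blocked at (1,3)]
  BB@(1,3): attacks (2,4) (2,2) (3,1) (4,0) (0,4) (0,2) [ray(-1,1) blocked at (0,4)]
  BR@(2,0): attacks (2,1) (2,2) (2,3) (2,4) (3,0) (1,0) (0,0) [ray(1,0) blocked at (3,0)]
  BQ@(3,2): attacks (3,3) (3,4) (3,1) (3,0) (4,2) (2,2) (1,2) (0,2) (4,3) (4,1) (2,3) (1,4) (2,1) (1,0) [ray(0,1) blocked at (3,4); ray(0,-1) blocked at (3,0)]
  BK@(3,4): attacks (3,3) (4,4) (2,4) (4,3) (2,3)
Union (21 distinct): (0,0) (0,2) (0,3) (0,4) (1,0) (1,2) (1,3) (1,4) (2,1) (2,2) (2,3) (2,4) (3,0) (3,1) (3,3) (3,4) (4,0) (4,1) (4,2) (4,3) (4,4)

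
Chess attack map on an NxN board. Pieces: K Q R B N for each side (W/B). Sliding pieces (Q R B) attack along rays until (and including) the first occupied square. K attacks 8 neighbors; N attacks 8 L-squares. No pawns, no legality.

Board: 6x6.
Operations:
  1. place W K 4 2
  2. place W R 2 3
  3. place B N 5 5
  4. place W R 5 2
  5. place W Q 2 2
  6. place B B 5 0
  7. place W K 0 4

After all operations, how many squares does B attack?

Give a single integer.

Answer: 5

Derivation:
Op 1: place WK@(4,2)
Op 2: place WR@(2,3)
Op 3: place BN@(5,5)
Op 4: place WR@(5,2)
Op 5: place WQ@(2,2)
Op 6: place BB@(5,0)
Op 7: place WK@(0,4)
Per-piece attacks for B:
  BB@(5,0): attacks (4,1) (3,2) (2,3) [ray(-1,1) blocked at (2,3)]
  BN@(5,5): attacks (4,3) (3,4)
Union (5 distinct): (2,3) (3,2) (3,4) (4,1) (4,3)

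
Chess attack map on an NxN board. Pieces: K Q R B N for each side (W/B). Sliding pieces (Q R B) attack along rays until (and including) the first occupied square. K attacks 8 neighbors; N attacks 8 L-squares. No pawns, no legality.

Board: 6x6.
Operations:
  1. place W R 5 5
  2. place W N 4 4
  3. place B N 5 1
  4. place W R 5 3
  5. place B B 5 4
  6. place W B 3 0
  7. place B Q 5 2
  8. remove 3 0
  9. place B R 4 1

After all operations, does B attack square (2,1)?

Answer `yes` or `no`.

Op 1: place WR@(5,5)
Op 2: place WN@(4,4)
Op 3: place BN@(5,1)
Op 4: place WR@(5,3)
Op 5: place BB@(5,4)
Op 6: place WB@(3,0)
Op 7: place BQ@(5,2)
Op 8: remove (3,0)
Op 9: place BR@(4,1)
Per-piece attacks for B:
  BR@(4,1): attacks (4,2) (4,3) (4,4) (4,0) (5,1) (3,1) (2,1) (1,1) (0,1) [ray(0,1) blocked at (4,4); ray(1,0) blocked at (5,1)]
  BN@(5,1): attacks (4,3) (3,2) (3,0)
  BQ@(5,2): attacks (5,3) (5,1) (4,2) (3,2) (2,2) (1,2) (0,2) (4,3) (3,4) (2,5) (4,1) [ray(0,1) blocked at (5,3); ray(0,-1) blocked at (5,1); ray(-1,-1) blocked at (4,1)]
  BB@(5,4): attacks (4,5) (4,3) (3,2) (2,1) (1,0)
B attacks (2,1): yes

Answer: yes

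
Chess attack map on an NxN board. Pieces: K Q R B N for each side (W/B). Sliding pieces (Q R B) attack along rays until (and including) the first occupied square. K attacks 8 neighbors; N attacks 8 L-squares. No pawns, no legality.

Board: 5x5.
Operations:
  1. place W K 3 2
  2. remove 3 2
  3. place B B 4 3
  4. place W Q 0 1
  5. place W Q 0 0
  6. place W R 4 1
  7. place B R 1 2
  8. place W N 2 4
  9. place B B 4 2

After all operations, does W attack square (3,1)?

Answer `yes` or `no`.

Op 1: place WK@(3,2)
Op 2: remove (3,2)
Op 3: place BB@(4,3)
Op 4: place WQ@(0,1)
Op 5: place WQ@(0,0)
Op 6: place WR@(4,1)
Op 7: place BR@(1,2)
Op 8: place WN@(2,4)
Op 9: place BB@(4,2)
Per-piece attacks for W:
  WQ@(0,0): attacks (0,1) (1,0) (2,0) (3,0) (4,0) (1,1) (2,2) (3,3) (4,4) [ray(0,1) blocked at (0,1)]
  WQ@(0,1): attacks (0,2) (0,3) (0,4) (0,0) (1,1) (2,1) (3,1) (4,1) (1,2) (1,0) [ray(0,-1) blocked at (0,0); ray(1,0) blocked at (4,1); ray(1,1) blocked at (1,2)]
  WN@(2,4): attacks (3,2) (4,3) (1,2) (0,3)
  WR@(4,1): attacks (4,2) (4,0) (3,1) (2,1) (1,1) (0,1) [ray(0,1) blocked at (4,2); ray(-1,0) blocked at (0,1)]
W attacks (3,1): yes

Answer: yes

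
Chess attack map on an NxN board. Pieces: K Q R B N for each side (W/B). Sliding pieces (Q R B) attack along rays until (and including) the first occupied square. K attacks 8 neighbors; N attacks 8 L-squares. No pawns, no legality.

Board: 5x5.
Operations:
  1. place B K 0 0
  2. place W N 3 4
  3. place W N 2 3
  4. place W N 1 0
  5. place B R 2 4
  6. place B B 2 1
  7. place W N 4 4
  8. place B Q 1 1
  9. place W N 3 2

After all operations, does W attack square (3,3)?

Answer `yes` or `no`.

Op 1: place BK@(0,0)
Op 2: place WN@(3,4)
Op 3: place WN@(2,3)
Op 4: place WN@(1,0)
Op 5: place BR@(2,4)
Op 6: place BB@(2,1)
Op 7: place WN@(4,4)
Op 8: place BQ@(1,1)
Op 9: place WN@(3,2)
Per-piece attacks for W:
  WN@(1,0): attacks (2,2) (3,1) (0,2)
  WN@(2,3): attacks (4,4) (0,4) (3,1) (4,2) (1,1) (0,2)
  WN@(3,2): attacks (4,4) (2,4) (1,3) (4,0) (2,0) (1,1)
  WN@(3,4): attacks (4,2) (2,2) (1,3)
  WN@(4,4): attacks (3,2) (2,3)
W attacks (3,3): no

Answer: no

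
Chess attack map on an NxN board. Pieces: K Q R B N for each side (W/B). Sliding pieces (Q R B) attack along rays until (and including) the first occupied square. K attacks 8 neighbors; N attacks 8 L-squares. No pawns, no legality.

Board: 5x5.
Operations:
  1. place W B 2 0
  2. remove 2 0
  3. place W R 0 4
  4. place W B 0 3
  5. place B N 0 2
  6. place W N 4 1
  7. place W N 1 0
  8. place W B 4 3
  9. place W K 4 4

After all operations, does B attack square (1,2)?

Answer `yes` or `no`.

Answer: no

Derivation:
Op 1: place WB@(2,0)
Op 2: remove (2,0)
Op 3: place WR@(0,4)
Op 4: place WB@(0,3)
Op 5: place BN@(0,2)
Op 6: place WN@(4,1)
Op 7: place WN@(1,0)
Op 8: place WB@(4,3)
Op 9: place WK@(4,4)
Per-piece attacks for B:
  BN@(0,2): attacks (1,4) (2,3) (1,0) (2,1)
B attacks (1,2): no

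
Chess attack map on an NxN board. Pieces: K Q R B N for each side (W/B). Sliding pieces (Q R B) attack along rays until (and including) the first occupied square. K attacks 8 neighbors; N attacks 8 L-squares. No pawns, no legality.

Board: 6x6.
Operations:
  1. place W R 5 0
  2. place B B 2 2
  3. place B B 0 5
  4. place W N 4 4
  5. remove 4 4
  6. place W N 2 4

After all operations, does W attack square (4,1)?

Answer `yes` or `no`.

Op 1: place WR@(5,0)
Op 2: place BB@(2,2)
Op 3: place BB@(0,5)
Op 4: place WN@(4,4)
Op 5: remove (4,4)
Op 6: place WN@(2,4)
Per-piece attacks for W:
  WN@(2,4): attacks (4,5) (0,5) (3,2) (4,3) (1,2) (0,3)
  WR@(5,0): attacks (5,1) (5,2) (5,3) (5,4) (5,5) (4,0) (3,0) (2,0) (1,0) (0,0)
W attacks (4,1): no

Answer: no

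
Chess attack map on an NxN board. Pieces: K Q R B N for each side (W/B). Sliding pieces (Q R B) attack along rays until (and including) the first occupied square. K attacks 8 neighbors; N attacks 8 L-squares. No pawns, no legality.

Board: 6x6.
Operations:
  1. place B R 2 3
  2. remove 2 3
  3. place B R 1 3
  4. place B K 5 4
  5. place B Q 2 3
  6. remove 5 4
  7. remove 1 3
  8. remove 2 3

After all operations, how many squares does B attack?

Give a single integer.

Op 1: place BR@(2,3)
Op 2: remove (2,3)
Op 3: place BR@(1,3)
Op 4: place BK@(5,4)
Op 5: place BQ@(2,3)
Op 6: remove (5,4)
Op 7: remove (1,3)
Op 8: remove (2,3)
Per-piece attacks for B:
Union (0 distinct): (none)

Answer: 0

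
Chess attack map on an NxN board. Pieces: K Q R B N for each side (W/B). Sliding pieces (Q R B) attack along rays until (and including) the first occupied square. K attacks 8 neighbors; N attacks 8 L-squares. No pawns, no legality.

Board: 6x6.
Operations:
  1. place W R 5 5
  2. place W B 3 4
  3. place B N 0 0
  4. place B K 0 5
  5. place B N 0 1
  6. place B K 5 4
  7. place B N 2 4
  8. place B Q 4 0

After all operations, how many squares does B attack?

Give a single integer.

Answer: 24

Derivation:
Op 1: place WR@(5,5)
Op 2: place WB@(3,4)
Op 3: place BN@(0,0)
Op 4: place BK@(0,5)
Op 5: place BN@(0,1)
Op 6: place BK@(5,4)
Op 7: place BN@(2,4)
Op 8: place BQ@(4,0)
Per-piece attacks for B:
  BN@(0,0): attacks (1,2) (2,1)
  BN@(0,1): attacks (1,3) (2,2) (2,0)
  BK@(0,5): attacks (0,4) (1,5) (1,4)
  BN@(2,4): attacks (4,5) (0,5) (3,2) (4,3) (1,2) (0,3)
  BQ@(4,0): attacks (4,1) (4,2) (4,3) (4,4) (4,5) (5,0) (3,0) (2,0) (1,0) (0,0) (5,1) (3,1) (2,2) (1,3) (0,4) [ray(-1,0) blocked at (0,0)]
  BK@(5,4): attacks (5,5) (5,3) (4,4) (4,5) (4,3)
Union (24 distinct): (0,0) (0,3) (0,4) (0,5) (1,0) (1,2) (1,3) (1,4) (1,5) (2,0) (2,1) (2,2) (3,0) (3,1) (3,2) (4,1) (4,2) (4,3) (4,4) (4,5) (5,0) (5,1) (5,3) (5,5)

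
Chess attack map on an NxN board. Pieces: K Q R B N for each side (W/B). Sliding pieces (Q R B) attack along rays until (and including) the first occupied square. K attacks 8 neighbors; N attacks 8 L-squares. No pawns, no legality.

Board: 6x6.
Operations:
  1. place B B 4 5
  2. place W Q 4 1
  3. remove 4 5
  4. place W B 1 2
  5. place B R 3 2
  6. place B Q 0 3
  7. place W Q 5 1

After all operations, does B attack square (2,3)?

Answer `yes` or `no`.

Op 1: place BB@(4,5)
Op 2: place WQ@(4,1)
Op 3: remove (4,5)
Op 4: place WB@(1,2)
Op 5: place BR@(3,2)
Op 6: place BQ@(0,3)
Op 7: place WQ@(5,1)
Per-piece attacks for B:
  BQ@(0,3): attacks (0,4) (0,5) (0,2) (0,1) (0,0) (1,3) (2,3) (3,3) (4,3) (5,3) (1,4) (2,5) (1,2) [ray(1,-1) blocked at (1,2)]
  BR@(3,2): attacks (3,3) (3,4) (3,5) (3,1) (3,0) (4,2) (5,2) (2,2) (1,2) [ray(-1,0) blocked at (1,2)]
B attacks (2,3): yes

Answer: yes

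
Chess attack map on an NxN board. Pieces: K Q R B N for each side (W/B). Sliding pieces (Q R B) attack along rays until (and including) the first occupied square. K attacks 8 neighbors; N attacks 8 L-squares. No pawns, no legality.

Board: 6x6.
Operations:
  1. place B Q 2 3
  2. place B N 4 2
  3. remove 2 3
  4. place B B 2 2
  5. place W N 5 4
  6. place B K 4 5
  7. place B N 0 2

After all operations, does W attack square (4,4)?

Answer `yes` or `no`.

Op 1: place BQ@(2,3)
Op 2: place BN@(4,2)
Op 3: remove (2,3)
Op 4: place BB@(2,2)
Op 5: place WN@(5,4)
Op 6: place BK@(4,5)
Op 7: place BN@(0,2)
Per-piece attacks for W:
  WN@(5,4): attacks (3,5) (4,2) (3,3)
W attacks (4,4): no

Answer: no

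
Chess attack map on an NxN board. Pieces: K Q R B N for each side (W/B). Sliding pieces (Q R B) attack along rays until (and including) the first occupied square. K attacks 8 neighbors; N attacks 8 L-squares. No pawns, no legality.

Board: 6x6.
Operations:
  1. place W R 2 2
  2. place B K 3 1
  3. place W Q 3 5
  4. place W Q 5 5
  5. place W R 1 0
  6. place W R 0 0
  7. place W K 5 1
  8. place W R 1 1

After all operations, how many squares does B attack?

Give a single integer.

Op 1: place WR@(2,2)
Op 2: place BK@(3,1)
Op 3: place WQ@(3,5)
Op 4: place WQ@(5,5)
Op 5: place WR@(1,0)
Op 6: place WR@(0,0)
Op 7: place WK@(5,1)
Op 8: place WR@(1,1)
Per-piece attacks for B:
  BK@(3,1): attacks (3,2) (3,0) (4,1) (2,1) (4,2) (4,0) (2,2) (2,0)
Union (8 distinct): (2,0) (2,1) (2,2) (3,0) (3,2) (4,0) (4,1) (4,2)

Answer: 8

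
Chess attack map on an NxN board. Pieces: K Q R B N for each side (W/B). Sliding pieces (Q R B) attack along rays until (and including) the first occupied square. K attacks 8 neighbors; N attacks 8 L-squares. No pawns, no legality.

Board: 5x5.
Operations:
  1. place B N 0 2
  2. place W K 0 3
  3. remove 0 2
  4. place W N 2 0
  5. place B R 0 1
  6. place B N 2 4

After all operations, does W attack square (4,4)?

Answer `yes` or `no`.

Answer: no

Derivation:
Op 1: place BN@(0,2)
Op 2: place WK@(0,3)
Op 3: remove (0,2)
Op 4: place WN@(2,0)
Op 5: place BR@(0,1)
Op 6: place BN@(2,4)
Per-piece attacks for W:
  WK@(0,3): attacks (0,4) (0,2) (1,3) (1,4) (1,2)
  WN@(2,0): attacks (3,2) (4,1) (1,2) (0,1)
W attacks (4,4): no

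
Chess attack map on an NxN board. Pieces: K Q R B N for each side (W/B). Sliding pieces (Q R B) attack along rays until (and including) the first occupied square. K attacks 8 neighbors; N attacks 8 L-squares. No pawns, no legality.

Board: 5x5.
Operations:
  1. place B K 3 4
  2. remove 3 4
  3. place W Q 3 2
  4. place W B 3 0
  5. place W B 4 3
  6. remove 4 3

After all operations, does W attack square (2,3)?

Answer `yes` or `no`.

Op 1: place BK@(3,4)
Op 2: remove (3,4)
Op 3: place WQ@(3,2)
Op 4: place WB@(3,0)
Op 5: place WB@(4,3)
Op 6: remove (4,3)
Per-piece attacks for W:
  WB@(3,0): attacks (4,1) (2,1) (1,2) (0,3)
  WQ@(3,2): attacks (3,3) (3,4) (3,1) (3,0) (4,2) (2,2) (1,2) (0,2) (4,3) (4,1) (2,3) (1,4) (2,1) (1,0) [ray(0,-1) blocked at (3,0)]
W attacks (2,3): yes

Answer: yes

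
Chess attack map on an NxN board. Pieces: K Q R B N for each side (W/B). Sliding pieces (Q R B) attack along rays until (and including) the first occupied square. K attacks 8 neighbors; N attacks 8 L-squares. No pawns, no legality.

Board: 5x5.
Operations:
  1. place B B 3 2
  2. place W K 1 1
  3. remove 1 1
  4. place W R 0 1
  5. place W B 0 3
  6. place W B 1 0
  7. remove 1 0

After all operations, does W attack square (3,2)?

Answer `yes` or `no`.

Op 1: place BB@(3,2)
Op 2: place WK@(1,1)
Op 3: remove (1,1)
Op 4: place WR@(0,1)
Op 5: place WB@(0,3)
Op 6: place WB@(1,0)
Op 7: remove (1,0)
Per-piece attacks for W:
  WR@(0,1): attacks (0,2) (0,3) (0,0) (1,1) (2,1) (3,1) (4,1) [ray(0,1) blocked at (0,3)]
  WB@(0,3): attacks (1,4) (1,2) (2,1) (3,0)
W attacks (3,2): no

Answer: no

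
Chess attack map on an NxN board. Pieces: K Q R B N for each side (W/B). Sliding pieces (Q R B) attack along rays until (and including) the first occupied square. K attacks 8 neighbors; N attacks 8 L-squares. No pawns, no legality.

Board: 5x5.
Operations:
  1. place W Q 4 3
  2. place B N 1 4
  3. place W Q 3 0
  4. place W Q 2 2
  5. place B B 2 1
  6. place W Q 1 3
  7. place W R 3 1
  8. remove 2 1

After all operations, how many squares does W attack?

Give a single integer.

Answer: 25

Derivation:
Op 1: place WQ@(4,3)
Op 2: place BN@(1,4)
Op 3: place WQ@(3,0)
Op 4: place WQ@(2,2)
Op 5: place BB@(2,1)
Op 6: place WQ@(1,3)
Op 7: place WR@(3,1)
Op 8: remove (2,1)
Per-piece attacks for W:
  WQ@(1,3): attacks (1,4) (1,2) (1,1) (1,0) (2,3) (3,3) (4,3) (0,3) (2,4) (2,2) (0,4) (0,2) [ray(0,1) blocked at (1,4); ray(1,0) blocked at (4,3); ray(1,-1) blocked at (2,2)]
  WQ@(2,2): attacks (2,3) (2,4) (2,1) (2,0) (3,2) (4,2) (1,2) (0,2) (3,3) (4,4) (3,1) (1,3) (1,1) (0,0) [ray(1,-1) blocked at (3,1); ray(-1,1) blocked at (1,3)]
  WQ@(3,0): attacks (3,1) (4,0) (2,0) (1,0) (0,0) (4,1) (2,1) (1,2) (0,3) [ray(0,1) blocked at (3,1)]
  WR@(3,1): attacks (3,2) (3,3) (3,4) (3,0) (4,1) (2,1) (1,1) (0,1) [ray(0,-1) blocked at (3,0)]
  WQ@(4,3): attacks (4,4) (4,2) (4,1) (4,0) (3,3) (2,3) (1,3) (3,4) (3,2) (2,1) (1,0) [ray(-1,0) blocked at (1,3)]
Union (25 distinct): (0,0) (0,1) (0,2) (0,3) (0,4) (1,0) (1,1) (1,2) (1,3) (1,4) (2,0) (2,1) (2,2) (2,3) (2,4) (3,0) (3,1) (3,2) (3,3) (3,4) (4,0) (4,1) (4,2) (4,3) (4,4)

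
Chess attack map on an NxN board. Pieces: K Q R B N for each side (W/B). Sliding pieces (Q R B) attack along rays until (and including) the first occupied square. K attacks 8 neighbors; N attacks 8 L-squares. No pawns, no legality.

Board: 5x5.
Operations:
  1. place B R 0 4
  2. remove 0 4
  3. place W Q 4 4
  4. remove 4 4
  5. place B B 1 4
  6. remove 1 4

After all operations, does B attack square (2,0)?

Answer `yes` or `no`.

Op 1: place BR@(0,4)
Op 2: remove (0,4)
Op 3: place WQ@(4,4)
Op 4: remove (4,4)
Op 5: place BB@(1,4)
Op 6: remove (1,4)
Per-piece attacks for B:
B attacks (2,0): no

Answer: no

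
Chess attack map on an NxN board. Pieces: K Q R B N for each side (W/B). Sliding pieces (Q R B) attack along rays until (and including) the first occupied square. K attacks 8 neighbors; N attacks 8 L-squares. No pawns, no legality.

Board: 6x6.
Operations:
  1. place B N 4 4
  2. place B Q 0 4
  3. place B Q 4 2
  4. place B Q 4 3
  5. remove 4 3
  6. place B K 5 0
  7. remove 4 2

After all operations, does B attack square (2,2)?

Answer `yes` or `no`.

Answer: yes

Derivation:
Op 1: place BN@(4,4)
Op 2: place BQ@(0,4)
Op 3: place BQ@(4,2)
Op 4: place BQ@(4,3)
Op 5: remove (4,3)
Op 6: place BK@(5,0)
Op 7: remove (4,2)
Per-piece attacks for B:
  BQ@(0,4): attacks (0,5) (0,3) (0,2) (0,1) (0,0) (1,4) (2,4) (3,4) (4,4) (1,5) (1,3) (2,2) (3,1) (4,0) [ray(1,0) blocked at (4,4)]
  BN@(4,4): attacks (2,5) (5,2) (3,2) (2,3)
  BK@(5,0): attacks (5,1) (4,0) (4,1)
B attacks (2,2): yes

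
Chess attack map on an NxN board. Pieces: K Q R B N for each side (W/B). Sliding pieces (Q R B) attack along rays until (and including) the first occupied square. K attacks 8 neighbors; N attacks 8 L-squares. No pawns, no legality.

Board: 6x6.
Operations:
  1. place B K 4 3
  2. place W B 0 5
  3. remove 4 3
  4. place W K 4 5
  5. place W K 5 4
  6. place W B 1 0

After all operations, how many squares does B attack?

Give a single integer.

Op 1: place BK@(4,3)
Op 2: place WB@(0,5)
Op 3: remove (4,3)
Op 4: place WK@(4,5)
Op 5: place WK@(5,4)
Op 6: place WB@(1,0)
Per-piece attacks for B:
Union (0 distinct): (none)

Answer: 0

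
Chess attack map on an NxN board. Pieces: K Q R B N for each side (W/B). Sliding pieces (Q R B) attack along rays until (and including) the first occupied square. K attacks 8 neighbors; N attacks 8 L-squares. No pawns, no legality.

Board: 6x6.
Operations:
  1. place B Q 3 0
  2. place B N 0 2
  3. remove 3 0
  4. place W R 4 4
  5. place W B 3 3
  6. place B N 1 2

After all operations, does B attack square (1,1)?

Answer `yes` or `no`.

Answer: no

Derivation:
Op 1: place BQ@(3,0)
Op 2: place BN@(0,2)
Op 3: remove (3,0)
Op 4: place WR@(4,4)
Op 5: place WB@(3,3)
Op 6: place BN@(1,2)
Per-piece attacks for B:
  BN@(0,2): attacks (1,4) (2,3) (1,0) (2,1)
  BN@(1,2): attacks (2,4) (3,3) (0,4) (2,0) (3,1) (0,0)
B attacks (1,1): no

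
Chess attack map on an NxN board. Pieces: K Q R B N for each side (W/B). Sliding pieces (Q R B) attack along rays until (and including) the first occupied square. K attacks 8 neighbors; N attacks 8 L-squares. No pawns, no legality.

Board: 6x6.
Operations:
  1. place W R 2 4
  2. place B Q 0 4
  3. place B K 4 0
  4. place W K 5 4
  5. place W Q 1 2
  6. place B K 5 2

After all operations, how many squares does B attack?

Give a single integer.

Op 1: place WR@(2,4)
Op 2: place BQ@(0,4)
Op 3: place BK@(4,0)
Op 4: place WK@(5,4)
Op 5: place WQ@(1,2)
Op 6: place BK@(5,2)
Per-piece attacks for B:
  BQ@(0,4): attacks (0,5) (0,3) (0,2) (0,1) (0,0) (1,4) (2,4) (1,5) (1,3) (2,2) (3,1) (4,0) [ray(1,0) blocked at (2,4); ray(1,-1) blocked at (4,0)]
  BK@(4,0): attacks (4,1) (5,0) (3,0) (5,1) (3,1)
  BK@(5,2): attacks (5,3) (5,1) (4,2) (4,3) (4,1)
Union (19 distinct): (0,0) (0,1) (0,2) (0,3) (0,5) (1,3) (1,4) (1,5) (2,2) (2,4) (3,0) (3,1) (4,0) (4,1) (4,2) (4,3) (5,0) (5,1) (5,3)

Answer: 19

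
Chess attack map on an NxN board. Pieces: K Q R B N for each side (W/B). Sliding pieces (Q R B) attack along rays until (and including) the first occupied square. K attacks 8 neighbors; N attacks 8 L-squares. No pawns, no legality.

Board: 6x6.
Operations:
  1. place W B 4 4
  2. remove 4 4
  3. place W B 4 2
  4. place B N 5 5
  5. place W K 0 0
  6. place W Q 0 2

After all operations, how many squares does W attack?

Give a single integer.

Answer: 20

Derivation:
Op 1: place WB@(4,4)
Op 2: remove (4,4)
Op 3: place WB@(4,2)
Op 4: place BN@(5,5)
Op 5: place WK@(0,0)
Op 6: place WQ@(0,2)
Per-piece attacks for W:
  WK@(0,0): attacks (0,1) (1,0) (1,1)
  WQ@(0,2): attacks (0,3) (0,4) (0,5) (0,1) (0,0) (1,2) (2,2) (3,2) (4,2) (1,3) (2,4) (3,5) (1,1) (2,0) [ray(0,-1) blocked at (0,0); ray(1,0) blocked at (4,2)]
  WB@(4,2): attacks (5,3) (5,1) (3,3) (2,4) (1,5) (3,1) (2,0)
Union (20 distinct): (0,0) (0,1) (0,3) (0,4) (0,5) (1,0) (1,1) (1,2) (1,3) (1,5) (2,0) (2,2) (2,4) (3,1) (3,2) (3,3) (3,5) (4,2) (5,1) (5,3)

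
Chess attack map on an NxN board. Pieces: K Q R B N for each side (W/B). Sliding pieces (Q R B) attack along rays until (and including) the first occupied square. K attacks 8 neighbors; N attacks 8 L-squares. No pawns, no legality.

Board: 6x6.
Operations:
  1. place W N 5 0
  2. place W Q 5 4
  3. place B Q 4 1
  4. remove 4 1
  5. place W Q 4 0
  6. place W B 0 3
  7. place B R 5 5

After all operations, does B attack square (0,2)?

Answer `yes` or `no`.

Op 1: place WN@(5,0)
Op 2: place WQ@(5,4)
Op 3: place BQ@(4,1)
Op 4: remove (4,1)
Op 5: place WQ@(4,0)
Op 6: place WB@(0,3)
Op 7: place BR@(5,5)
Per-piece attacks for B:
  BR@(5,5): attacks (5,4) (4,5) (3,5) (2,5) (1,5) (0,5) [ray(0,-1) blocked at (5,4)]
B attacks (0,2): no

Answer: no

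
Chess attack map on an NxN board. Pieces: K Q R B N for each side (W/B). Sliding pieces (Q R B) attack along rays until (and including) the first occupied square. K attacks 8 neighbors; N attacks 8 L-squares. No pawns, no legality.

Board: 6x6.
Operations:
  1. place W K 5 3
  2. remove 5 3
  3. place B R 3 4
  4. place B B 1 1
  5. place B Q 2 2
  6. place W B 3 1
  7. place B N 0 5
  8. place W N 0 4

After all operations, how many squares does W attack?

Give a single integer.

Op 1: place WK@(5,3)
Op 2: remove (5,3)
Op 3: place BR@(3,4)
Op 4: place BB@(1,1)
Op 5: place BQ@(2,2)
Op 6: place WB@(3,1)
Op 7: place BN@(0,5)
Op 8: place WN@(0,4)
Per-piece attacks for W:
  WN@(0,4): attacks (2,5) (1,2) (2,3)
  WB@(3,1): attacks (4,2) (5,3) (4,0) (2,2) (2,0) [ray(-1,1) blocked at (2,2)]
Union (8 distinct): (1,2) (2,0) (2,2) (2,3) (2,5) (4,0) (4,2) (5,3)

Answer: 8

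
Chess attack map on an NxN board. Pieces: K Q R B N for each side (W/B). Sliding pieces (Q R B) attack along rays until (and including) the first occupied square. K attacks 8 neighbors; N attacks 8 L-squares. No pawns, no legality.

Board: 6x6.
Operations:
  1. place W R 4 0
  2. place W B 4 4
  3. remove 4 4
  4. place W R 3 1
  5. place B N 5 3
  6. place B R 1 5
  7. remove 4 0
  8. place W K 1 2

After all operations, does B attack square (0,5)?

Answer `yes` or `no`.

Answer: yes

Derivation:
Op 1: place WR@(4,0)
Op 2: place WB@(4,4)
Op 3: remove (4,4)
Op 4: place WR@(3,1)
Op 5: place BN@(5,3)
Op 6: place BR@(1,5)
Op 7: remove (4,0)
Op 8: place WK@(1,2)
Per-piece attacks for B:
  BR@(1,5): attacks (1,4) (1,3) (1,2) (2,5) (3,5) (4,5) (5,5) (0,5) [ray(0,-1) blocked at (1,2)]
  BN@(5,3): attacks (4,5) (3,4) (4,1) (3,2)
B attacks (0,5): yes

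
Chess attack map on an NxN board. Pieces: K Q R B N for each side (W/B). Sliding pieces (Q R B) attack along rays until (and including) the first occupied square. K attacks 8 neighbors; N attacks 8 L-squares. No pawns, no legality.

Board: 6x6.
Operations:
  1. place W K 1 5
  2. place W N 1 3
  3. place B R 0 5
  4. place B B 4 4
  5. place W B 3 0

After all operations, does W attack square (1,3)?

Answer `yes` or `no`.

Answer: no

Derivation:
Op 1: place WK@(1,5)
Op 2: place WN@(1,3)
Op 3: place BR@(0,5)
Op 4: place BB@(4,4)
Op 5: place WB@(3,0)
Per-piece attacks for W:
  WN@(1,3): attacks (2,5) (3,4) (0,5) (2,1) (3,2) (0,1)
  WK@(1,5): attacks (1,4) (2,5) (0,5) (2,4) (0,4)
  WB@(3,0): attacks (4,1) (5,2) (2,1) (1,2) (0,3)
W attacks (1,3): no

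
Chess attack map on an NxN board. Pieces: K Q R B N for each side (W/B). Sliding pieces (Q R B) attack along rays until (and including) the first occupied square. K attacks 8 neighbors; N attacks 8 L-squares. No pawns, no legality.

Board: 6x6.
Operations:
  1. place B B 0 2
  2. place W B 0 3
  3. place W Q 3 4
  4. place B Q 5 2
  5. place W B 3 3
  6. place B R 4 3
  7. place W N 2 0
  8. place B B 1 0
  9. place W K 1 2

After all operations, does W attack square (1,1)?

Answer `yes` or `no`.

Op 1: place BB@(0,2)
Op 2: place WB@(0,3)
Op 3: place WQ@(3,4)
Op 4: place BQ@(5,2)
Op 5: place WB@(3,3)
Op 6: place BR@(4,3)
Op 7: place WN@(2,0)
Op 8: place BB@(1,0)
Op 9: place WK@(1,2)
Per-piece attacks for W:
  WB@(0,3): attacks (1,4) (2,5) (1,2) [ray(1,-1) blocked at (1,2)]
  WK@(1,2): attacks (1,3) (1,1) (2,2) (0,2) (2,3) (2,1) (0,3) (0,1)
  WN@(2,0): attacks (3,2) (4,1) (1,2) (0,1)
  WB@(3,3): attacks (4,4) (5,5) (4,2) (5,1) (2,4) (1,5) (2,2) (1,1) (0,0)
  WQ@(3,4): attacks (3,5) (3,3) (4,4) (5,4) (2,4) (1,4) (0,4) (4,5) (4,3) (2,5) (2,3) (1,2) [ray(0,-1) blocked at (3,3); ray(1,-1) blocked at (4,3); ray(-1,-1) blocked at (1,2)]
W attacks (1,1): yes

Answer: yes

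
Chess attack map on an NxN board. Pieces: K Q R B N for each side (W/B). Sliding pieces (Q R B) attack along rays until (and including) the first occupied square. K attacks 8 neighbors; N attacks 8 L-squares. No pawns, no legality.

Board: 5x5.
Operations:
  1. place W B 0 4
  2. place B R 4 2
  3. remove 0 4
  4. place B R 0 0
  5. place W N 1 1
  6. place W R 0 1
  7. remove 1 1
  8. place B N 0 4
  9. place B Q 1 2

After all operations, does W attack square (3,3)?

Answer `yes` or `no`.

Op 1: place WB@(0,4)
Op 2: place BR@(4,2)
Op 3: remove (0,4)
Op 4: place BR@(0,0)
Op 5: place WN@(1,1)
Op 6: place WR@(0,1)
Op 7: remove (1,1)
Op 8: place BN@(0,4)
Op 9: place BQ@(1,2)
Per-piece attacks for W:
  WR@(0,1): attacks (0,2) (0,3) (0,4) (0,0) (1,1) (2,1) (3,1) (4,1) [ray(0,1) blocked at (0,4); ray(0,-1) blocked at (0,0)]
W attacks (3,3): no

Answer: no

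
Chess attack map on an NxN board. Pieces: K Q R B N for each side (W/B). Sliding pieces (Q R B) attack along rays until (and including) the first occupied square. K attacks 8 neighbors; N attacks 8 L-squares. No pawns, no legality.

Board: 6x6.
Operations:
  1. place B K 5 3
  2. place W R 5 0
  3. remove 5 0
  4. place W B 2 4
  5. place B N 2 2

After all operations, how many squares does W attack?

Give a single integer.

Answer: 7

Derivation:
Op 1: place BK@(5,3)
Op 2: place WR@(5,0)
Op 3: remove (5,0)
Op 4: place WB@(2,4)
Op 5: place BN@(2,2)
Per-piece attacks for W:
  WB@(2,4): attacks (3,5) (3,3) (4,2) (5,1) (1,5) (1,3) (0,2)
Union (7 distinct): (0,2) (1,3) (1,5) (3,3) (3,5) (4,2) (5,1)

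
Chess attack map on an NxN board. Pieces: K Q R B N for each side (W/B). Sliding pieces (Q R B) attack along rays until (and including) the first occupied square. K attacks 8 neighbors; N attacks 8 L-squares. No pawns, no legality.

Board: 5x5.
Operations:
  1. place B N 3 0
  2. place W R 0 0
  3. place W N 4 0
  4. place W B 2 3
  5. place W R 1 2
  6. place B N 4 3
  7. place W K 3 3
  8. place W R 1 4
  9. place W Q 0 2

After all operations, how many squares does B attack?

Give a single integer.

Op 1: place BN@(3,0)
Op 2: place WR@(0,0)
Op 3: place WN@(4,0)
Op 4: place WB@(2,3)
Op 5: place WR@(1,2)
Op 6: place BN@(4,3)
Op 7: place WK@(3,3)
Op 8: place WR@(1,4)
Op 9: place WQ@(0,2)
Per-piece attacks for B:
  BN@(3,0): attacks (4,2) (2,2) (1,1)
  BN@(4,3): attacks (2,4) (3,1) (2,2)
Union (5 distinct): (1,1) (2,2) (2,4) (3,1) (4,2)

Answer: 5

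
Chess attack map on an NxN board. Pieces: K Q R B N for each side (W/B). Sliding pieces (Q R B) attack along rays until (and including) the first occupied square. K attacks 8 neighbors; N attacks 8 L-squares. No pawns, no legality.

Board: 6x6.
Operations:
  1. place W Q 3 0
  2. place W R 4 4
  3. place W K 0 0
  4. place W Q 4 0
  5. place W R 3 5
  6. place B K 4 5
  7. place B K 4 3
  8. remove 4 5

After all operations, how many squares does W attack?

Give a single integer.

Op 1: place WQ@(3,0)
Op 2: place WR@(4,4)
Op 3: place WK@(0,0)
Op 4: place WQ@(4,0)
Op 5: place WR@(3,5)
Op 6: place BK@(4,5)
Op 7: place BK@(4,3)
Op 8: remove (4,5)
Per-piece attacks for W:
  WK@(0,0): attacks (0,1) (1,0) (1,1)
  WQ@(3,0): attacks (3,1) (3,2) (3,3) (3,4) (3,5) (4,0) (2,0) (1,0) (0,0) (4,1) (5,2) (2,1) (1,2) (0,3) [ray(0,1) blocked at (3,5); ray(1,0) blocked at (4,0); ray(-1,0) blocked at (0,0)]
  WR@(3,5): attacks (3,4) (3,3) (3,2) (3,1) (3,0) (4,5) (5,5) (2,5) (1,5) (0,5) [ray(0,-1) blocked at (3,0)]
  WQ@(4,0): attacks (4,1) (4,2) (4,3) (5,0) (3,0) (5,1) (3,1) (2,2) (1,3) (0,4) [ray(0,1) blocked at (4,3); ray(-1,0) blocked at (3,0)]
  WR@(4,4): attacks (4,5) (4,3) (5,4) (3,4) (2,4) (1,4) (0,4) [ray(0,-1) blocked at (4,3)]
Union (32 distinct): (0,0) (0,1) (0,3) (0,4) (0,5) (1,0) (1,1) (1,2) (1,3) (1,4) (1,5) (2,0) (2,1) (2,2) (2,4) (2,5) (3,0) (3,1) (3,2) (3,3) (3,4) (3,5) (4,0) (4,1) (4,2) (4,3) (4,5) (5,0) (5,1) (5,2) (5,4) (5,5)

Answer: 32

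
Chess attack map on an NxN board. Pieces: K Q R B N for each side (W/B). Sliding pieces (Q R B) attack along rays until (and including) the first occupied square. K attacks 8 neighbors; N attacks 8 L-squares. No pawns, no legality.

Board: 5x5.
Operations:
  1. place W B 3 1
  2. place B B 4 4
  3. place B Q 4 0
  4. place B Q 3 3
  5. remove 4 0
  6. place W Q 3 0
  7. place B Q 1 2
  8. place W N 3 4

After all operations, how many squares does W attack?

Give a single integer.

Op 1: place WB@(3,1)
Op 2: place BB@(4,4)
Op 3: place BQ@(4,0)
Op 4: place BQ@(3,3)
Op 5: remove (4,0)
Op 6: place WQ@(3,0)
Op 7: place BQ@(1,2)
Op 8: place WN@(3,4)
Per-piece attacks for W:
  WQ@(3,0): attacks (3,1) (4,0) (2,0) (1,0) (0,0) (4,1) (2,1) (1,2) [ray(0,1) blocked at (3,1); ray(-1,1) blocked at (1,2)]
  WB@(3,1): attacks (4,2) (4,0) (2,2) (1,3) (0,4) (2,0)
  WN@(3,4): attacks (4,2) (2,2) (1,3)
Union (12 distinct): (0,0) (0,4) (1,0) (1,2) (1,3) (2,0) (2,1) (2,2) (3,1) (4,0) (4,1) (4,2)

Answer: 12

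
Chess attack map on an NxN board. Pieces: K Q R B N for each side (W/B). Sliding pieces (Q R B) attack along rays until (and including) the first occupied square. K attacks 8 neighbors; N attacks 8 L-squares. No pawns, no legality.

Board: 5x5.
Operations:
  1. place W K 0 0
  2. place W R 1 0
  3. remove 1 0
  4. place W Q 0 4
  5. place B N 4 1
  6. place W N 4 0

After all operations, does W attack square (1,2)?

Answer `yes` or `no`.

Answer: no

Derivation:
Op 1: place WK@(0,0)
Op 2: place WR@(1,0)
Op 3: remove (1,0)
Op 4: place WQ@(0,4)
Op 5: place BN@(4,1)
Op 6: place WN@(4,0)
Per-piece attacks for W:
  WK@(0,0): attacks (0,1) (1,0) (1,1)
  WQ@(0,4): attacks (0,3) (0,2) (0,1) (0,0) (1,4) (2,4) (3,4) (4,4) (1,3) (2,2) (3,1) (4,0) [ray(0,-1) blocked at (0,0); ray(1,-1) blocked at (4,0)]
  WN@(4,0): attacks (3,2) (2,1)
W attacks (1,2): no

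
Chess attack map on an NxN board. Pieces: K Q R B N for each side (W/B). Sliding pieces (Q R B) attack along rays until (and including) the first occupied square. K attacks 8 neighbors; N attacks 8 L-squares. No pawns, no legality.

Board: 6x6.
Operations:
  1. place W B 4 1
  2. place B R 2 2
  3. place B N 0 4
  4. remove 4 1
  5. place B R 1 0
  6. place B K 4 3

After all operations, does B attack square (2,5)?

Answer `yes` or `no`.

Answer: yes

Derivation:
Op 1: place WB@(4,1)
Op 2: place BR@(2,2)
Op 3: place BN@(0,4)
Op 4: remove (4,1)
Op 5: place BR@(1,0)
Op 6: place BK@(4,3)
Per-piece attacks for B:
  BN@(0,4): attacks (2,5) (1,2) (2,3)
  BR@(1,0): attacks (1,1) (1,2) (1,3) (1,4) (1,5) (2,0) (3,0) (4,0) (5,0) (0,0)
  BR@(2,2): attacks (2,3) (2,4) (2,5) (2,1) (2,0) (3,2) (4,2) (5,2) (1,2) (0,2)
  BK@(4,3): attacks (4,4) (4,2) (5,3) (3,3) (5,4) (5,2) (3,4) (3,2)
B attacks (2,5): yes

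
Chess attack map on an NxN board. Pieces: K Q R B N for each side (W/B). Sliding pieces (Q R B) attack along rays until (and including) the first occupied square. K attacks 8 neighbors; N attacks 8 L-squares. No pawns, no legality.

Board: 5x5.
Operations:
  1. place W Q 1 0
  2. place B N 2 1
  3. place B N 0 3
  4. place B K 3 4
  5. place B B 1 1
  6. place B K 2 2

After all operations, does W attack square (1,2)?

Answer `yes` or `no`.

Op 1: place WQ@(1,0)
Op 2: place BN@(2,1)
Op 3: place BN@(0,3)
Op 4: place BK@(3,4)
Op 5: place BB@(1,1)
Op 6: place BK@(2,2)
Per-piece attacks for W:
  WQ@(1,0): attacks (1,1) (2,0) (3,0) (4,0) (0,0) (2,1) (0,1) [ray(0,1) blocked at (1,1); ray(1,1) blocked at (2,1)]
W attacks (1,2): no

Answer: no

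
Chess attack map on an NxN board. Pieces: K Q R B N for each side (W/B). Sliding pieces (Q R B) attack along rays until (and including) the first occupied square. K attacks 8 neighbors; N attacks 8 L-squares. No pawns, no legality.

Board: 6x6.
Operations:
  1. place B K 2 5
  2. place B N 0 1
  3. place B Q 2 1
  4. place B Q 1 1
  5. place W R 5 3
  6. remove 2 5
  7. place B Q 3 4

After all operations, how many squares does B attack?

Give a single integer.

Answer: 30

Derivation:
Op 1: place BK@(2,5)
Op 2: place BN@(0,1)
Op 3: place BQ@(2,1)
Op 4: place BQ@(1,1)
Op 5: place WR@(5,3)
Op 6: remove (2,5)
Op 7: place BQ@(3,4)
Per-piece attacks for B:
  BN@(0,1): attacks (1,3) (2,2) (2,0)
  BQ@(1,1): attacks (1,2) (1,3) (1,4) (1,5) (1,0) (2,1) (0,1) (2,2) (3,3) (4,4) (5,5) (2,0) (0,2) (0,0) [ray(1,0) blocked at (2,1); ray(-1,0) blocked at (0,1)]
  BQ@(2,1): attacks (2,2) (2,3) (2,4) (2,5) (2,0) (3,1) (4,1) (5,1) (1,1) (3,2) (4,3) (5,4) (3,0) (1,2) (0,3) (1,0) [ray(-1,0) blocked at (1,1)]
  BQ@(3,4): attacks (3,5) (3,3) (3,2) (3,1) (3,0) (4,4) (5,4) (2,4) (1,4) (0,4) (4,5) (4,3) (5,2) (2,5) (2,3) (1,2) (0,1) [ray(-1,-1) blocked at (0,1)]
Union (30 distinct): (0,0) (0,1) (0,2) (0,3) (0,4) (1,0) (1,1) (1,2) (1,3) (1,4) (1,5) (2,0) (2,1) (2,2) (2,3) (2,4) (2,5) (3,0) (3,1) (3,2) (3,3) (3,5) (4,1) (4,3) (4,4) (4,5) (5,1) (5,2) (5,4) (5,5)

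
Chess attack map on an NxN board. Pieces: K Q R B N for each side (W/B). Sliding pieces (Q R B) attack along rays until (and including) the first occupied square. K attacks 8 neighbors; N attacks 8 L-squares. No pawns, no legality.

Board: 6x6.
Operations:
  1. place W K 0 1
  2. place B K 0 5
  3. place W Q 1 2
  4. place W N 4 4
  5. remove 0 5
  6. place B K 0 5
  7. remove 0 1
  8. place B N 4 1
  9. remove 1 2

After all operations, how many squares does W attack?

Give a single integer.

Answer: 4

Derivation:
Op 1: place WK@(0,1)
Op 2: place BK@(0,5)
Op 3: place WQ@(1,2)
Op 4: place WN@(4,4)
Op 5: remove (0,5)
Op 6: place BK@(0,5)
Op 7: remove (0,1)
Op 8: place BN@(4,1)
Op 9: remove (1,2)
Per-piece attacks for W:
  WN@(4,4): attacks (2,5) (5,2) (3,2) (2,3)
Union (4 distinct): (2,3) (2,5) (3,2) (5,2)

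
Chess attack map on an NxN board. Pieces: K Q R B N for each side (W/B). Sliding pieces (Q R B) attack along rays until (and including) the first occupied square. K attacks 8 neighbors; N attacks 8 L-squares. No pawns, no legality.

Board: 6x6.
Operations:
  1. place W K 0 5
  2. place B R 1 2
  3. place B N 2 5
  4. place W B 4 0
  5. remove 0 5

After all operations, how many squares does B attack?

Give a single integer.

Answer: 13

Derivation:
Op 1: place WK@(0,5)
Op 2: place BR@(1,2)
Op 3: place BN@(2,5)
Op 4: place WB@(4,0)
Op 5: remove (0,5)
Per-piece attacks for B:
  BR@(1,2): attacks (1,3) (1,4) (1,5) (1,1) (1,0) (2,2) (3,2) (4,2) (5,2) (0,2)
  BN@(2,5): attacks (3,3) (4,4) (1,3) (0,4)
Union (13 distinct): (0,2) (0,4) (1,0) (1,1) (1,3) (1,4) (1,5) (2,2) (3,2) (3,3) (4,2) (4,4) (5,2)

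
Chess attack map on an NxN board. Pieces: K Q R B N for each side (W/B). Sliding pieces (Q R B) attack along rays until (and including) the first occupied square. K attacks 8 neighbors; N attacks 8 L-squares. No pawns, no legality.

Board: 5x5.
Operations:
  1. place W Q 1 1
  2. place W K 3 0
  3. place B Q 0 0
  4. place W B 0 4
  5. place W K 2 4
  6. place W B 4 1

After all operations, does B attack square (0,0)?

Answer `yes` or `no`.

Answer: no

Derivation:
Op 1: place WQ@(1,1)
Op 2: place WK@(3,0)
Op 3: place BQ@(0,0)
Op 4: place WB@(0,4)
Op 5: place WK@(2,4)
Op 6: place WB@(4,1)
Per-piece attacks for B:
  BQ@(0,0): attacks (0,1) (0,2) (0,3) (0,4) (1,0) (2,0) (3,0) (1,1) [ray(0,1) blocked at (0,4); ray(1,0) blocked at (3,0); ray(1,1) blocked at (1,1)]
B attacks (0,0): no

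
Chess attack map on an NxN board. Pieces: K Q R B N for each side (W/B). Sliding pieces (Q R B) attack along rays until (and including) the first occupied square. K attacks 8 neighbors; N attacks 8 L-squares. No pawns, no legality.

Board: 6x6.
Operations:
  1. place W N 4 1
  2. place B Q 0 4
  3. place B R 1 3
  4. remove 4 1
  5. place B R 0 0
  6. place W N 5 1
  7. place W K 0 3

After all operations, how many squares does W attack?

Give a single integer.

Op 1: place WN@(4,1)
Op 2: place BQ@(0,4)
Op 3: place BR@(1,3)
Op 4: remove (4,1)
Op 5: place BR@(0,0)
Op 6: place WN@(5,1)
Op 7: place WK@(0,3)
Per-piece attacks for W:
  WK@(0,3): attacks (0,4) (0,2) (1,3) (1,4) (1,2)
  WN@(5,1): attacks (4,3) (3,2) (3,0)
Union (8 distinct): (0,2) (0,4) (1,2) (1,3) (1,4) (3,0) (3,2) (4,3)

Answer: 8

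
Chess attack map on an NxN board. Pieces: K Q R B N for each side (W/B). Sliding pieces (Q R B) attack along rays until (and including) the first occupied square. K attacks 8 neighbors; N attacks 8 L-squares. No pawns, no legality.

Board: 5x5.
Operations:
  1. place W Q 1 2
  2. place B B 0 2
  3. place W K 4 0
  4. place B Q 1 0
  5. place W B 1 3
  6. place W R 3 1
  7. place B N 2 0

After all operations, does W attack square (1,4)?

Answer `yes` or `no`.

Answer: no

Derivation:
Op 1: place WQ@(1,2)
Op 2: place BB@(0,2)
Op 3: place WK@(4,0)
Op 4: place BQ@(1,0)
Op 5: place WB@(1,3)
Op 6: place WR@(3,1)
Op 7: place BN@(2,0)
Per-piece attacks for W:
  WQ@(1,2): attacks (1,3) (1,1) (1,0) (2,2) (3,2) (4,2) (0,2) (2,3) (3,4) (2,1) (3,0) (0,3) (0,1) [ray(0,1) blocked at (1,3); ray(0,-1) blocked at (1,0); ray(-1,0) blocked at (0,2)]
  WB@(1,3): attacks (2,4) (2,2) (3,1) (0,4) (0,2) [ray(1,-1) blocked at (3,1); ray(-1,-1) blocked at (0,2)]
  WR@(3,1): attacks (3,2) (3,3) (3,4) (3,0) (4,1) (2,1) (1,1) (0,1)
  WK@(4,0): attacks (4,1) (3,0) (3,1)
W attacks (1,4): no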